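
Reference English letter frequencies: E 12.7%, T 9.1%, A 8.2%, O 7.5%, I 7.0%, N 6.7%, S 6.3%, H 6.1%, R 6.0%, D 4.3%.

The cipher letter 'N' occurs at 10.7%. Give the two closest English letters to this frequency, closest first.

Step 1: Observed frequency of 'N' is 10.7%.
Step 2: Compute distances to each reference frequency and sort:
  T (9.1%): difference = 1.6% <-- BEST
  E (12.7%): difference = 2.0% <-- RUNNER-UP
  A (8.2%): difference = 2.5%
  O (7.5%): difference = 3.2%
  I (7.0%): difference = 3.7%
Step 3: Most likely is 'T' (9.1%, diff 1.6%); second most likely is 'E' (12.7%, diff 2.0%).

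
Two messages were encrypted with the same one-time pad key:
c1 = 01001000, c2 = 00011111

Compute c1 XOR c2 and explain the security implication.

Step 1: c1 XOR c2 = (m1 XOR k) XOR (m2 XOR k).
Step 2: By XOR associativity/commutativity: = m1 XOR m2 XOR k XOR k = m1 XOR m2.
Step 3: 01001000 XOR 00011111 = 01010111 = 87.
Step 4: The key cancels out! An attacker learns m1 XOR m2 = 87, revealing the relationship between plaintexts.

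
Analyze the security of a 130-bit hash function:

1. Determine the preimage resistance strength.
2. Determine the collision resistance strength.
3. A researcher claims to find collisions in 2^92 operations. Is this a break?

Step 1: Preimage resistance requires brute-force of 2^130 operations.
Step 2: Collision resistance (birthday bound) = 2^(130/2) = 2^65.
Step 3: The claimed attack costs 2^92 operations.
Step 4: Since 2^92 >= 2^65, the claimed attack is no faster than the generic birthday attack, so this does not break collision resistance.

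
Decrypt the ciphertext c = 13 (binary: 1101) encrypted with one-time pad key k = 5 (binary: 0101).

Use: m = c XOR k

Step 1: XOR ciphertext with key:
  Ciphertext: 1101
  Key:        0101
  XOR:        1000
Step 2: Plaintext = 1000 = 8 in decimal.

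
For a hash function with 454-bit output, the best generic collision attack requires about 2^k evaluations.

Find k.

Step 1: The hash has a 454-bit output.
Step 2: Collision resistance means it should be infeasible to find any x != y with h(x) = h(y).
By the birthday bound, a generic collision search succeeds after about sqrt(2^454) = 2^(454/2) = 2^227 evaluations.
Step 3: Security level = 227 bits.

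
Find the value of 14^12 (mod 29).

Step 1: Compute 14^12 mod 29 step by step, reducing modulo 29 at each step.
  14^1 mod 29 = 14
  14^2 mod 29 = (14 * 14) mod 29 = 22
  14^3 mod 29 = (22 * 14) mod 29 = 18
  14^4 mod 29 = (18 * 14) mod 29 = 20
  14^5 mod 29 = (20 * 14) mod 29 = 19
  14^6 mod 29 = (19 * 14) mod 29 = 5
  14^7 mod 29 = (5 * 14) mod 29 = 12
  14^8 mod 29 = (12 * 14) mod 29 = 23
  14^9 mod 29 = (23 * 14) mod 29 = 3
  14^10 mod 29 = (3 * 14) mod 29 = 13
  14^11 mod 29 = (13 * 14) mod 29 = 8
  14^12 mod 29 = (8 * 14) mod 29 = 25
Step 2: Result = 25.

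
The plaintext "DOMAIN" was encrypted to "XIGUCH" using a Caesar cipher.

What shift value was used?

Step 1: Compare first letters: D (position 3) -> X (position 23).
Step 2: Shift = (23 - 3) mod 26 = 20.
The shift value is 20.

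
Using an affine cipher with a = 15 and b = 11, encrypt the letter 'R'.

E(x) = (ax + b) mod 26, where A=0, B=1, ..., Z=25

Step 1: Convert 'R' to number: x = 17.
Step 2: E(17) = (15 * 17 + 11) mod 26 = 266 mod 26 = 6.
Step 3: Convert 6 back to letter: G.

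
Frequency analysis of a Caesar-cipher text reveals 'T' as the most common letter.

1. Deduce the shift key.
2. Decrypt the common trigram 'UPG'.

Step 1: In English, 'E' is the most frequent letter (12.7%).
Step 2: The most frequent ciphertext letter is 'T' (position 19).
Step 3: Shift = (19 - 4) mod 26 = 15.
Step 4: Decrypt 'UPG' by shifting back 15:
  U -> F
  P -> A
  G -> R
Step 5: 'UPG' decrypts to 'FAR'.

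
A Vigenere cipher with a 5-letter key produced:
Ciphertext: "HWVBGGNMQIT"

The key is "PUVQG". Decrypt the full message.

Step 1: Key 'PUVQG' has length 5. Extended key: PUVQGPUVQGP
Step 2: Decrypt each position:
  H(7) - P(15) = 18 = S
  W(22) - U(20) = 2 = C
  V(21) - V(21) = 0 = A
  B(1) - Q(16) = 11 = L
  G(6) - G(6) = 0 = A
  G(6) - P(15) = 17 = R
  N(13) - U(20) = 19 = T
  M(12) - V(21) = 17 = R
  Q(16) - Q(16) = 0 = A
  I(8) - G(6) = 2 = C
  T(19) - P(15) = 4 = E
Plaintext: SCALARTRACE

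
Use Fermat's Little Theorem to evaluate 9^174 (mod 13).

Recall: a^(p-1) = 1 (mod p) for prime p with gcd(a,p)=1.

Step 1: Since 13 is prime, by Fermat's Little Theorem: 9^12 = 1 (mod 13).
Step 2: Reduce exponent: 174 mod 12 = 6.
Step 3: So 9^174 = 9^6 (mod 13).
Step 4: 9^6 mod 13 = 1.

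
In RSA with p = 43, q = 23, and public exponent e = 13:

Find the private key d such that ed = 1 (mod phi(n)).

Step 1: n = 43 * 23 = 989.
Step 2: phi(n) = 42 * 22 = 924.
Step 3: Find d such that 13 * d = 1 (mod 924).
Step 4: d = 13^(-1) mod 924 = 853.
Verification: 13 * 853 = 11089 = 12 * 924 + 1.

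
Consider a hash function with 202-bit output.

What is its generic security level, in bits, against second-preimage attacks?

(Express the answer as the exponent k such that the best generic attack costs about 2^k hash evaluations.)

Step 1: The hash has a 202-bit output.
Step 2: Second-preimage resistance means: given a specific input x, it should be infeasible to find a different y with h(y) = h(x).
With a 202-bit output, a generic search for a second preimage costs about 2^202 evaluations (each trial matches the fixed target with probability 2^-202).
Step 3: Security level = 202 bits.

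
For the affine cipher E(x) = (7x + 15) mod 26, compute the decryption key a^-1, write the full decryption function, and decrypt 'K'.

Step 1: Find a^-1, the modular inverse of 7 mod 26.
Step 2: We need 7 * a^-1 = 1 (mod 26).
Step 3: 7 * 15 = 105 = 4 * 26 + 1, so a^-1 = 15.
Step 4: D(y) = 15(y - 15) mod 26.
Step 5: Apply to 'K' (y = 10): D(10) = 15 * (10 - 15) mod 26 = 15 * -5 mod 26 = 3 -> 'D'.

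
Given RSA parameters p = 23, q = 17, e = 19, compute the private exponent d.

Step 1: n = 23 * 17 = 391.
Step 2: phi(n) = 22 * 16 = 352.
Step 3: Find d such that 19 * d = 1 (mod 352).
Step 4: d = 19^(-1) mod 352 = 315.
Verification: 19 * 315 = 5985 = 17 * 352 + 1.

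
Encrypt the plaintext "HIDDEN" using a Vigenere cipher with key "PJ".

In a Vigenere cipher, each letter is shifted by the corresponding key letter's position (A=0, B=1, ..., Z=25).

Step 1: Repeat key to match plaintext length:
  Plaintext: HIDDEN
  Key:       PJPJPJ
Step 2: Encrypt each letter:
  H(7) + P(15) = (7+15) mod 26 = 22 = W
  I(8) + J(9) = (8+9) mod 26 = 17 = R
  D(3) + P(15) = (3+15) mod 26 = 18 = S
  D(3) + J(9) = (3+9) mod 26 = 12 = M
  E(4) + P(15) = (4+15) mod 26 = 19 = T
  N(13) + J(9) = (13+9) mod 26 = 22 = W
Ciphertext: WRSMTW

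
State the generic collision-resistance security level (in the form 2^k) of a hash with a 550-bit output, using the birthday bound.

Step 1: The birthday paradox gives collision probability ~50% after sqrt(2^n) = 2^(n/2) hashes.
Step 2: For 550-bit output: 2^(550/2) = 2^275.
Step 3: Approximately 2^275 hash computations needed.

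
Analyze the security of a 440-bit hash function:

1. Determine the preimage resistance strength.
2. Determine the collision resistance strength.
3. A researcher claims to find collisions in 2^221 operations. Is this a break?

Step 1: Preimage resistance requires brute-force of 2^440 operations.
Step 2: Collision resistance (birthday bound) = 2^(440/2) = 2^220.
Step 3: The claimed attack costs 2^221 operations.
Step 4: Since 2^221 >= 2^220, the claimed attack is no faster than the generic birthday attack, so this does not break collision resistance.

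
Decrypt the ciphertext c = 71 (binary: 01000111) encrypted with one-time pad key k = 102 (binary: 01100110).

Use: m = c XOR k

Step 1: XOR ciphertext with key:
  Ciphertext: 01000111
  Key:        01100110
  XOR:        00100001
Step 2: Plaintext = 00100001 = 33 in decimal.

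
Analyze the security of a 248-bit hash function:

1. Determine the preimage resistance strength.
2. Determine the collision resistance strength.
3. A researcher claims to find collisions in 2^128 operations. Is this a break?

Step 1: Preimage resistance requires brute-force of 2^248 operations.
Step 2: Collision resistance (birthday bound) = 2^(248/2) = 2^124.
Step 3: The claimed attack costs 2^128 operations.
Step 4: Since 2^128 >= 2^124, the claimed attack is no faster than the generic birthday attack, so this does not break collision resistance.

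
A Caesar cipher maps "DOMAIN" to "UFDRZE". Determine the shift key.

Step 1: Compare first letters: D (position 3) -> U (position 20).
Step 2: Shift = (20 - 3) mod 26 = 17.
The shift value is 17.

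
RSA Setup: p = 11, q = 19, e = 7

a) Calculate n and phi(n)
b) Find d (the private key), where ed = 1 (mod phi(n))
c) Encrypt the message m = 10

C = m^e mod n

Step 1: n = 11 * 19 = 209.
Step 2: phi(n) = (11-1)(19-1) = 10 * 18 = 180.
Step 3: Find d = 7^(-1) mod 180 = 103.
  Verify: 7 * 103 = 721 = 1 (mod 180).
Step 4: C = 10^7 mod 209 = 186.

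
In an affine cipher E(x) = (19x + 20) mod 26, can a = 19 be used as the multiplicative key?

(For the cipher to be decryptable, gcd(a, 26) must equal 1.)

Step 1: Compute gcd(19, 26).
Step 2: gcd(19, 26) = 1.
Since gcd = 1, 19 is coprime with 26, so it is a valid key.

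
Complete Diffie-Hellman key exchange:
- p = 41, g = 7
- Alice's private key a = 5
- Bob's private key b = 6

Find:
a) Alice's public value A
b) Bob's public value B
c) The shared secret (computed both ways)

Step 1: A = g^a mod p = 7^5 mod 41 = 38.
Step 2: B = g^b mod p = 7^6 mod 41 = 20.
Step 3: Alice computes s = B^a mod p = 20^5 mod 41 = 32.
Step 4: Bob computes s = A^b mod p = 38^6 mod 41 = 32.
Both sides agree: shared secret = 32.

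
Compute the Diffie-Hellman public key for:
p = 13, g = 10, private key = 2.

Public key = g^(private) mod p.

Step 1: A = g^a mod p = 10^2 mod 13.
  10^1 mod 13 = 10
  10^2 mod 13 = (10 * 10) mod 13 = 9
Result: A = 9.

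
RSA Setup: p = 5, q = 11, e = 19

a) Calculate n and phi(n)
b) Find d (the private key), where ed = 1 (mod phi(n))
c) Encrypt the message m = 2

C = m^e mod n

Step 1: n = 5 * 11 = 55.
Step 2: phi(n) = (5-1)(11-1) = 4 * 10 = 40.
Step 3: Find d = 19^(-1) mod 40 = 19.
  Verify: 19 * 19 = 361 = 1 (mod 40).
Step 4: C = 2^19 mod 55 = 28.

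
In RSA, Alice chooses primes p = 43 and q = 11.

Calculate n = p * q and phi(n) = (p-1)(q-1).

Step 1: n = p * q = 43 * 11 = 473.
Step 2: phi(n) = (p-1)(q-1) = 42 * 10 = 420.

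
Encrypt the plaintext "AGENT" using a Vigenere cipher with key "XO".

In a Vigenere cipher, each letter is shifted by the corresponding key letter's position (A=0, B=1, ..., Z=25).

Step 1: Repeat key to match plaintext length:
  Plaintext: AGENT
  Key:       XOXOX
Step 2: Encrypt each letter:
  A(0) + X(23) = (0+23) mod 26 = 23 = X
  G(6) + O(14) = (6+14) mod 26 = 20 = U
  E(4) + X(23) = (4+23) mod 26 = 1 = B
  N(13) + O(14) = (13+14) mod 26 = 1 = B
  T(19) + X(23) = (19+23) mod 26 = 16 = Q
Ciphertext: XUBBQ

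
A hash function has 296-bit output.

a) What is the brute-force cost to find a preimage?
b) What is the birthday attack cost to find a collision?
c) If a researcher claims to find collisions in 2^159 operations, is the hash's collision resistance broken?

Step 1: Preimage resistance requires brute-force of 2^296 operations.
Step 2: Collision resistance (birthday bound) = 2^(296/2) = 2^148.
Step 3: The claimed attack costs 2^159 operations.
Step 4: Since 2^159 >= 2^148, the claimed attack is no faster than the generic birthday attack, so this does not break collision resistance.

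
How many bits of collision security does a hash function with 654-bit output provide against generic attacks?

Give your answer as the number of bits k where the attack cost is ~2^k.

Step 1: The hash has a 654-bit output.
Step 2: Collision resistance means it should be infeasible to find any x != y with h(x) = h(y).
By the birthday bound, a generic collision search succeeds after about sqrt(2^654) = 2^(654/2) = 2^327 evaluations.
Step 3: Security level = 327 bits.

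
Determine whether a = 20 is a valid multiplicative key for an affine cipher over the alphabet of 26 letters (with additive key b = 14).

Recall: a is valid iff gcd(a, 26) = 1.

Step 1: Compute gcd(20, 26).
Step 2: gcd(20, 26) = 2.
Since gcd = 2 != 1, 20 shares a common factor with 26, so it cannot be used.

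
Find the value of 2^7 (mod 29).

Step 1: Compute 2^7 mod 29 step by step, reducing modulo 29 at each step.
  2^1 mod 29 = 2
  2^2 mod 29 = (2 * 2) mod 29 = 4
  2^3 mod 29 = (4 * 2) mod 29 = 8
  2^4 mod 29 = (8 * 2) mod 29 = 16
  2^5 mod 29 = (16 * 2) mod 29 = 3
  2^6 mod 29 = (3 * 2) mod 29 = 6
  2^7 mod 29 = (6 * 2) mod 29 = 12
Step 2: Result = 12.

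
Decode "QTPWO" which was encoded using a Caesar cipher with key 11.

Step 1: Reverse the shift by subtracting 11 from each letter position.
  Q (position 16) -> position (16-11) mod 26 = 5 -> F
  T (position 19) -> position (19-11) mod 26 = 8 -> I
  P (position 15) -> position (15-11) mod 26 = 4 -> E
  W (position 22) -> position (22-11) mod 26 = 11 -> L
  O (position 14) -> position (14-11) mod 26 = 3 -> D
Decrypted message: FIELD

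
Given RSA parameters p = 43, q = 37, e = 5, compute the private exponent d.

Step 1: n = 43 * 37 = 1591.
Step 2: phi(n) = 42 * 36 = 1512.
Step 3: Find d such that 5 * d = 1 (mod 1512).
Step 4: d = 5^(-1) mod 1512 = 605.
Verification: 5 * 605 = 3025 = 2 * 1512 + 1.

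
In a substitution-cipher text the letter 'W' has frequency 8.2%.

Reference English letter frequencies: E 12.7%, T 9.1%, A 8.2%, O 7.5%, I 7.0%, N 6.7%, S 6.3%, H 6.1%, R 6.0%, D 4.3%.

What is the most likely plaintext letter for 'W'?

Step 1: The observed frequency is 8.2%.
Step 2: Compare with English frequencies:
  E: 12.7% (difference: 4.5%)
  T: 9.1% (difference: 0.9%)
  A: 8.2% (difference: 0.0%) <-- closest
  O: 7.5% (difference: 0.7%)
  I: 7.0% (difference: 1.2%)
  N: 6.7% (difference: 1.5%)
  S: 6.3% (difference: 1.9%)
  H: 6.1% (difference: 2.1%)
  R: 6.0% (difference: 2.2%)
  D: 4.3% (difference: 3.9%)
Step 3: 'W' most likely represents 'A' (frequency 8.2%).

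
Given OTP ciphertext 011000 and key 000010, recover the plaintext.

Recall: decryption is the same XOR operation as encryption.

Step 1: XOR ciphertext with key:
  Ciphertext: 011000
  Key:        000010
  XOR:        011010
Step 2: Plaintext = 011010 = 26 in decimal.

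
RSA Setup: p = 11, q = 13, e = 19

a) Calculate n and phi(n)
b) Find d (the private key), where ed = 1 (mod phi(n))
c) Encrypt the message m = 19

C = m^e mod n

Step 1: n = 11 * 13 = 143.
Step 2: phi(n) = (11-1)(13-1) = 10 * 12 = 120.
Step 3: Find d = 19^(-1) mod 120 = 19.
  Verify: 19 * 19 = 361 = 1 (mod 120).
Step 4: C = 19^19 mod 143 = 7.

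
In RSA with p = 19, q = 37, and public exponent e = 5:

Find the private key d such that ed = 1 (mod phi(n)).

Step 1: n = 19 * 37 = 703.
Step 2: phi(n) = 18 * 36 = 648.
Step 3: Find d such that 5 * d = 1 (mod 648).
Step 4: d = 5^(-1) mod 648 = 389.
Verification: 5 * 389 = 1945 = 3 * 648 + 1.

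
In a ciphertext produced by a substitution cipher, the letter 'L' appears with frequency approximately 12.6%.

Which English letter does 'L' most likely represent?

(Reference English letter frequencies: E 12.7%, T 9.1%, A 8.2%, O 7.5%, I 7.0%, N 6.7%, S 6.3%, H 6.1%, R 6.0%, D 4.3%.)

Step 1: The observed frequency is 12.6%.
Step 2: Compare with English frequencies:
  E: 12.7% (difference: 0.1%) <-- closest
  T: 9.1% (difference: 3.5%)
  A: 8.2% (difference: 4.4%)
  O: 7.5% (difference: 5.1%)
  I: 7.0% (difference: 5.6%)
  N: 6.7% (difference: 5.9%)
  S: 6.3% (difference: 6.3%)
  H: 6.1% (difference: 6.5%)
  R: 6.0% (difference: 6.6%)
  D: 4.3% (difference: 8.3%)
Step 3: 'L' most likely represents 'E' (frequency 12.7%).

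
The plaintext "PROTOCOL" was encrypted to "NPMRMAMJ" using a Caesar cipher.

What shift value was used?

Step 1: Compare first letters: P (position 15) -> N (position 13).
Step 2: Shift = (13 - 15) mod 26 = 24.
The shift value is 24.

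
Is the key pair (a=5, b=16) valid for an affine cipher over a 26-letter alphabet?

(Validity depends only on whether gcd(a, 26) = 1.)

Step 1: Compute gcd(5, 26).
Step 2: gcd(5, 26) = 1.
Since gcd = 1, 5 is coprime with 26, so it is a valid key.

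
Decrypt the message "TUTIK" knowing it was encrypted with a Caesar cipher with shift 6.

Step 1: Reverse the shift by subtracting 6 from each letter position.
  T (position 19) -> position (19-6) mod 26 = 13 -> N
  U (position 20) -> position (20-6) mod 26 = 14 -> O
  T (position 19) -> position (19-6) mod 26 = 13 -> N
  I (position 8) -> position (8-6) mod 26 = 2 -> C
  K (position 10) -> position (10-6) mod 26 = 4 -> E
Decrypted message: NONCE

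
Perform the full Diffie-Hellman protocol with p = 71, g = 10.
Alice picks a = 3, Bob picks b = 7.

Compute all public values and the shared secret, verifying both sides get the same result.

Step 1: A = g^a mod p = 10^3 mod 71 = 6.
Step 2: B = g^b mod p = 10^7 mod 71 = 5.
Step 3: Alice computes s = B^a mod p = 5^3 mod 71 = 54.
Step 4: Bob computes s = A^b mod p = 6^7 mod 71 = 54.
Both sides agree: shared secret = 54.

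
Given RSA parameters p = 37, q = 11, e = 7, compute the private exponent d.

Step 1: n = 37 * 11 = 407.
Step 2: phi(n) = 36 * 10 = 360.
Step 3: Find d such that 7 * d = 1 (mod 360).
Step 4: d = 7^(-1) mod 360 = 103.
Verification: 7 * 103 = 721 = 2 * 360 + 1.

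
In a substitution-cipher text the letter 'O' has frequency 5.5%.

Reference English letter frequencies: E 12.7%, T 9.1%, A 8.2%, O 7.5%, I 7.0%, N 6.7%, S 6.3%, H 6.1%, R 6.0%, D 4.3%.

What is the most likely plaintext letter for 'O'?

Step 1: The observed frequency is 5.5%.
Step 2: Compare with English frequencies:
  E: 12.7% (difference: 7.2%)
  T: 9.1% (difference: 3.6%)
  A: 8.2% (difference: 2.7%)
  O: 7.5% (difference: 2.0%)
  I: 7.0% (difference: 1.5%)
  N: 6.7% (difference: 1.2%)
  S: 6.3% (difference: 0.8%)
  H: 6.1% (difference: 0.6%)
  R: 6.0% (difference: 0.5%) <-- closest
  D: 4.3% (difference: 1.2%)
Step 3: 'O' most likely represents 'R' (frequency 6.0%).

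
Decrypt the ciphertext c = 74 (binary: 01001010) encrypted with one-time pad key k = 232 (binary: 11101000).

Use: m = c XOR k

Step 1: XOR ciphertext with key:
  Ciphertext: 01001010
  Key:        11101000
  XOR:        10100010
Step 2: Plaintext = 10100010 = 162 in decimal.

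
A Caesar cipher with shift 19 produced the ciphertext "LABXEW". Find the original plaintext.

Step 1: Reverse the shift by subtracting 19 from each letter position.
  L (position 11) -> position (11-19) mod 26 = 18 -> S
  A (position 0) -> position (0-19) mod 26 = 7 -> H
  B (position 1) -> position (1-19) mod 26 = 8 -> I
  X (position 23) -> position (23-19) mod 26 = 4 -> E
  E (position 4) -> position (4-19) mod 26 = 11 -> L
  W (position 22) -> position (22-19) mod 26 = 3 -> D
Decrypted message: SHIELD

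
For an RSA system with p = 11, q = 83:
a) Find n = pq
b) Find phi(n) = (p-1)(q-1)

Step 1: n = p * q = 11 * 83 = 913.
Step 2: phi(n) = (p-1)(q-1) = 10 * 82 = 820.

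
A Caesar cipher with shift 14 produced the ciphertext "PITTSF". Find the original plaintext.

Step 1: Reverse the shift by subtracting 14 from each letter position.
  P (position 15) -> position (15-14) mod 26 = 1 -> B
  I (position 8) -> position (8-14) mod 26 = 20 -> U
  T (position 19) -> position (19-14) mod 26 = 5 -> F
  T (position 19) -> position (19-14) mod 26 = 5 -> F
  S (position 18) -> position (18-14) mod 26 = 4 -> E
  F (position 5) -> position (5-14) mod 26 = 17 -> R
Decrypted message: BUFFER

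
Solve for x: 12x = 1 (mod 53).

Step 1: We need x such that 12 * x = 1 (mod 53).
Step 2: Using the extended Euclidean algorithm or trial:
  12 * 31 = 372 = 7 * 53 + 1.
Step 3: Since 372 mod 53 = 1, the inverse is x = 31.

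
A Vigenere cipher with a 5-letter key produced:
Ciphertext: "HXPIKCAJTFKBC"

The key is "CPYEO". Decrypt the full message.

Step 1: Key 'CPYEO' has length 5. Extended key: CPYEOCPYEOCPY
Step 2: Decrypt each position:
  H(7) - C(2) = 5 = F
  X(23) - P(15) = 8 = I
  P(15) - Y(24) = 17 = R
  I(8) - E(4) = 4 = E
  K(10) - O(14) = 22 = W
  C(2) - C(2) = 0 = A
  A(0) - P(15) = 11 = L
  J(9) - Y(24) = 11 = L
  T(19) - E(4) = 15 = P
  F(5) - O(14) = 17 = R
  K(10) - C(2) = 8 = I
  B(1) - P(15) = 12 = M
  C(2) - Y(24) = 4 = E
Plaintext: FIREWALLPRIME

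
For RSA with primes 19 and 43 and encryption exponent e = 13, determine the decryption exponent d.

Step 1: n = 19 * 43 = 817.
Step 2: phi(n) = 18 * 42 = 756.
Step 3: Find d such that 13 * d = 1 (mod 756).
Step 4: d = 13^(-1) mod 756 = 349.
Verification: 13 * 349 = 4537 = 6 * 756 + 1.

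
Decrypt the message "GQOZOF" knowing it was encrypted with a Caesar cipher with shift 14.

Step 1: Reverse the shift by subtracting 14 from each letter position.
  G (position 6) -> position (6-14) mod 26 = 18 -> S
  Q (position 16) -> position (16-14) mod 26 = 2 -> C
  O (position 14) -> position (14-14) mod 26 = 0 -> A
  Z (position 25) -> position (25-14) mod 26 = 11 -> L
  O (position 14) -> position (14-14) mod 26 = 0 -> A
  F (position 5) -> position (5-14) mod 26 = 17 -> R
Decrypted message: SCALAR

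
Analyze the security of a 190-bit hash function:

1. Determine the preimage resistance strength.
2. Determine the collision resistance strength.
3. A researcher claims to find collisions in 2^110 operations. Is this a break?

Step 1: Preimage resistance requires brute-force of 2^190 operations.
Step 2: Collision resistance (birthday bound) = 2^(190/2) = 2^95.
Step 3: The claimed attack costs 2^110 operations.
Step 4: Since 2^110 >= 2^95, the claimed attack is no faster than the generic birthday attack, so this does not break collision resistance.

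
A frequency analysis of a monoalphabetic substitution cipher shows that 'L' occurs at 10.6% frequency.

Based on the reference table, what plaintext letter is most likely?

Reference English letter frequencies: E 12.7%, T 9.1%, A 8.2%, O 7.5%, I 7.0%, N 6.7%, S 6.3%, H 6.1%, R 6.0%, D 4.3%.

Step 1: The observed frequency is 10.6%.
Step 2: Compare with English frequencies:
  E: 12.7% (difference: 2.1%)
  T: 9.1% (difference: 1.5%) <-- closest
  A: 8.2% (difference: 2.4%)
  O: 7.5% (difference: 3.1%)
  I: 7.0% (difference: 3.6%)
  N: 6.7% (difference: 3.9%)
  S: 6.3% (difference: 4.3%)
  H: 6.1% (difference: 4.5%)
  R: 6.0% (difference: 4.6%)
  D: 4.3% (difference: 6.3%)
Step 3: 'L' most likely represents 'T' (frequency 9.1%).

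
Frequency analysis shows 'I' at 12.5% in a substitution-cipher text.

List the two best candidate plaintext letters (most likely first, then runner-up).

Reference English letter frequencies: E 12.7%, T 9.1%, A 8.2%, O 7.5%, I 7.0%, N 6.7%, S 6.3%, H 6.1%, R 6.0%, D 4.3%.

Step 1: Observed frequency of 'I' is 12.5%.
Step 2: Compute distances to each reference frequency and sort:
  E (12.7%): difference = 0.2% <-- BEST
  T (9.1%): difference = 3.4% <-- RUNNER-UP
  A (8.2%): difference = 4.3%
  O (7.5%): difference = 5.0%
  I (7.0%): difference = 5.5%
Step 3: Most likely is 'E' (12.7%, diff 0.2%); second most likely is 'T' (9.1%, diff 3.4%).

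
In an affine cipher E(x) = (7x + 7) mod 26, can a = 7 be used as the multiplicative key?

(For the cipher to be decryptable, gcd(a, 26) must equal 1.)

Step 1: Compute gcd(7, 26).
Step 2: gcd(7, 26) = 1.
Since gcd = 1, 7 is coprime with 26, so it is a valid key.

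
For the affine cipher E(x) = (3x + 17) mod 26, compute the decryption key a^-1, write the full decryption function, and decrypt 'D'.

Step 1: Find a^-1, the modular inverse of 3 mod 26.
Step 2: We need 3 * a^-1 = 1 (mod 26).
Step 3: 3 * 9 = 27 = 1 * 26 + 1, so a^-1 = 9.
Step 4: D(y) = 9(y - 17) mod 26.
Step 5: Apply to 'D' (y = 3): D(3) = 9 * (3 - 17) mod 26 = 9 * -14 mod 26 = 4 -> 'E'.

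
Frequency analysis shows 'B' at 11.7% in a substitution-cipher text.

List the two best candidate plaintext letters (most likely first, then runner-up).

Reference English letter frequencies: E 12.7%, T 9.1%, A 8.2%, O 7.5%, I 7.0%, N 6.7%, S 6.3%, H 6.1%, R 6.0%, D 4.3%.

Step 1: Observed frequency of 'B' is 11.7%.
Step 2: Compute distances to each reference frequency and sort:
  E (12.7%): difference = 1.0% <-- BEST
  T (9.1%): difference = 2.6% <-- RUNNER-UP
  A (8.2%): difference = 3.5%
  O (7.5%): difference = 4.2%
  I (7.0%): difference = 4.7%
Step 3: Most likely is 'E' (12.7%, diff 1.0%); second most likely is 'T' (9.1%, diff 2.6%).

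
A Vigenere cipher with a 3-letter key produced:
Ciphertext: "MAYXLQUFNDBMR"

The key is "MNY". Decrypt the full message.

Step 1: Key 'MNY' has length 3. Extended key: MNYMNYMNYMNYM
Step 2: Decrypt each position:
  M(12) - M(12) = 0 = A
  A(0) - N(13) = 13 = N
  Y(24) - Y(24) = 0 = A
  X(23) - M(12) = 11 = L
  L(11) - N(13) = 24 = Y
  Q(16) - Y(24) = 18 = S
  U(20) - M(12) = 8 = I
  F(5) - N(13) = 18 = S
  N(13) - Y(24) = 15 = P
  D(3) - M(12) = 17 = R
  B(1) - N(13) = 14 = O
  M(12) - Y(24) = 14 = O
  R(17) - M(12) = 5 = F
Plaintext: ANALYSISPROOF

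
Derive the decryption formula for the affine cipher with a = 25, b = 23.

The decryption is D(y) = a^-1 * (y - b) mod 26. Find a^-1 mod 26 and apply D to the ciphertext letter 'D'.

Step 1: Find a^-1, the modular inverse of 25 mod 26.
Step 2: We need 25 * a^-1 = 1 (mod 26).
Step 3: 25 * 25 = 625 = 24 * 26 + 1, so a^-1 = 25.
Step 4: D(y) = 25(y - 23) mod 26.
Step 5: Apply to 'D' (y = 3): D(3) = 25 * (3 - 23) mod 26 = 25 * -20 mod 26 = 20 -> 'U'.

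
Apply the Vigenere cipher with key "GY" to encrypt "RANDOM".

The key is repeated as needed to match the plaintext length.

Step 1: Repeat key to match plaintext length:
  Plaintext: RANDOM
  Key:       GYGYGY
Step 2: Encrypt each letter:
  R(17) + G(6) = (17+6) mod 26 = 23 = X
  A(0) + Y(24) = (0+24) mod 26 = 24 = Y
  N(13) + G(6) = (13+6) mod 26 = 19 = T
  D(3) + Y(24) = (3+24) mod 26 = 1 = B
  O(14) + G(6) = (14+6) mod 26 = 20 = U
  M(12) + Y(24) = (12+24) mod 26 = 10 = K
Ciphertext: XYTBUK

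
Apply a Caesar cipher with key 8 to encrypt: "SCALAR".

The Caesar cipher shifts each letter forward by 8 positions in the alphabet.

Step 1: For each letter, shift forward by 8 positions (mod 26).
  S (position 18) -> position (18+8) mod 26 = 0 -> A
  C (position 2) -> position (2+8) mod 26 = 10 -> K
  A (position 0) -> position (0+8) mod 26 = 8 -> I
  L (position 11) -> position (11+8) mod 26 = 19 -> T
  A (position 0) -> position (0+8) mod 26 = 8 -> I
  R (position 17) -> position (17+8) mod 26 = 25 -> Z
Result: AKITIZ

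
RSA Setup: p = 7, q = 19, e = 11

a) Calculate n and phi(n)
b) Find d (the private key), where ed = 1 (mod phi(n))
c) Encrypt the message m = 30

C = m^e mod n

Step 1: n = 7 * 19 = 133.
Step 2: phi(n) = (7-1)(19-1) = 6 * 18 = 108.
Step 3: Find d = 11^(-1) mod 108 = 59.
  Verify: 11 * 59 = 649 = 1 (mod 108).
Step 4: C = 30^11 mod 133 = 102.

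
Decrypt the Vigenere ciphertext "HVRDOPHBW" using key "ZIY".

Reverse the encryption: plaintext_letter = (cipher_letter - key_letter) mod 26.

Step 1: Extend key: ZIYZIYZIY
Step 2: Decrypt each letter (c - k) mod 26:
  H(7) - Z(25) = (7-25) mod 26 = 8 = I
  V(21) - I(8) = (21-8) mod 26 = 13 = N
  R(17) - Y(24) = (17-24) mod 26 = 19 = T
  D(3) - Z(25) = (3-25) mod 26 = 4 = E
  O(14) - I(8) = (14-8) mod 26 = 6 = G
  P(15) - Y(24) = (15-24) mod 26 = 17 = R
  H(7) - Z(25) = (7-25) mod 26 = 8 = I
  B(1) - I(8) = (1-8) mod 26 = 19 = T
  W(22) - Y(24) = (22-24) mod 26 = 24 = Y
Plaintext: INTEGRITY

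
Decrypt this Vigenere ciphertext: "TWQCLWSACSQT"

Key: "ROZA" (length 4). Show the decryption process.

Step 1: Key 'ROZA' has length 4. Extended key: ROZAROZAROZA
Step 2: Decrypt each position:
  T(19) - R(17) = 2 = C
  W(22) - O(14) = 8 = I
  Q(16) - Z(25) = 17 = R
  C(2) - A(0) = 2 = C
  L(11) - R(17) = 20 = U
  W(22) - O(14) = 8 = I
  S(18) - Z(25) = 19 = T
  A(0) - A(0) = 0 = A
  C(2) - R(17) = 11 = L
  S(18) - O(14) = 4 = E
  Q(16) - Z(25) = 17 = R
  T(19) - A(0) = 19 = T
Plaintext: CIRCUITALERT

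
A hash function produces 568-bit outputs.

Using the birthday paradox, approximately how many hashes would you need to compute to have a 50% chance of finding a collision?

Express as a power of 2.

Step 1: The birthday paradox gives collision probability ~50% after sqrt(2^n) = 2^(n/2) hashes.
Step 2: For 568-bit output: 2^(568/2) = 2^284.
Step 3: Approximately 2^284 hash computations needed.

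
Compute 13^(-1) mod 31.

Step 1: We need x such that 13 * x = 1 (mod 31).
Step 2: Using the extended Euclidean algorithm or trial:
  13 * 12 = 156 = 5 * 31 + 1.
Step 3: Since 156 mod 31 = 1, the inverse is x = 12.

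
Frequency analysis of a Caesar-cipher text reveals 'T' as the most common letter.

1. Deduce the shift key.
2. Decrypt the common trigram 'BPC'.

Step 1: In English, 'E' is the most frequent letter (12.7%).
Step 2: The most frequent ciphertext letter is 'T' (position 19).
Step 3: Shift = (19 - 4) mod 26 = 15.
Step 4: Decrypt 'BPC' by shifting back 15:
  B -> M
  P -> A
  C -> N
Step 5: 'BPC' decrypts to 'MAN'.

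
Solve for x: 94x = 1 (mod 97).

Step 1: We need x such that 94 * x = 1 (mod 97).
Step 2: Using the extended Euclidean algorithm or trial:
  94 * 32 = 3008 = 31 * 97 + 1.
Step 3: Since 3008 mod 97 = 1, the inverse is x = 32.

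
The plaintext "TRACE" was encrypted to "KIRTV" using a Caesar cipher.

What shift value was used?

Step 1: Compare first letters: T (position 19) -> K (position 10).
Step 2: Shift = (10 - 19) mod 26 = 17.
The shift value is 17.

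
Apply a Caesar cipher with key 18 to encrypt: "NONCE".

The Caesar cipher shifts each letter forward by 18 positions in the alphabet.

Step 1: For each letter, shift forward by 18 positions (mod 26).
  N (position 13) -> position (13+18) mod 26 = 5 -> F
  O (position 14) -> position (14+18) mod 26 = 6 -> G
  N (position 13) -> position (13+18) mod 26 = 5 -> F
  C (position 2) -> position (2+18) mod 26 = 20 -> U
  E (position 4) -> position (4+18) mod 26 = 22 -> W
Result: FGFUW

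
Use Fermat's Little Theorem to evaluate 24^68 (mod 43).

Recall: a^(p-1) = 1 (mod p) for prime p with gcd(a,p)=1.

Step 1: Since 43 is prime, by Fermat's Little Theorem: 24^42 = 1 (mod 43).
Step 2: Reduce exponent: 68 mod 42 = 26.
Step 3: So 24^68 = 24^26 (mod 43).
Step 4: 24^26 mod 43 = 13.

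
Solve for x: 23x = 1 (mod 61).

Step 1: We need x such that 23 * x = 1 (mod 61).
Step 2: Using the extended Euclidean algorithm or trial:
  23 * 8 = 184 = 3 * 61 + 1.
Step 3: Since 184 mod 61 = 1, the inverse is x = 8.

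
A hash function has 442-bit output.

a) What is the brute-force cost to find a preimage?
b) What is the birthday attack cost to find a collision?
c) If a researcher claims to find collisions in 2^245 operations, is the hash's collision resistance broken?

Step 1: Preimage resistance requires brute-force of 2^442 operations.
Step 2: Collision resistance (birthday bound) = 2^(442/2) = 2^221.
Step 3: The claimed attack costs 2^245 operations.
Step 4: Since 2^245 >= 2^221, the claimed attack is no faster than the generic birthday attack, so this does not break collision resistance.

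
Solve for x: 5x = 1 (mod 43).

Step 1: We need x such that 5 * x = 1 (mod 43).
Step 2: Using the extended Euclidean algorithm or trial:
  5 * 26 = 130 = 3 * 43 + 1.
Step 3: Since 130 mod 43 = 1, the inverse is x = 26.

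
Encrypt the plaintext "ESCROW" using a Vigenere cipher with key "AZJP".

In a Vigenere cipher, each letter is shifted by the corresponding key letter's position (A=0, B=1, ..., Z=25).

Step 1: Repeat key to match plaintext length:
  Plaintext: ESCROW
  Key:       AZJPAZ
Step 2: Encrypt each letter:
  E(4) + A(0) = (4+0) mod 26 = 4 = E
  S(18) + Z(25) = (18+25) mod 26 = 17 = R
  C(2) + J(9) = (2+9) mod 26 = 11 = L
  R(17) + P(15) = (17+15) mod 26 = 6 = G
  O(14) + A(0) = (14+0) mod 26 = 14 = O
  W(22) + Z(25) = (22+25) mod 26 = 21 = V
Ciphertext: ERLGOV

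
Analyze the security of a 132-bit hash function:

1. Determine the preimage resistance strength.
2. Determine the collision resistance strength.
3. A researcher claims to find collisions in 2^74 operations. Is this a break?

Step 1: Preimage resistance requires brute-force of 2^132 operations.
Step 2: Collision resistance (birthday bound) = 2^(132/2) = 2^66.
Step 3: The claimed attack costs 2^74 operations.
Step 4: Since 2^74 >= 2^66, the claimed attack is no faster than the generic birthday attack, so this does not break collision resistance.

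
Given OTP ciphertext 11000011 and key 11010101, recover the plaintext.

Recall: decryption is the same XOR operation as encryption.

Step 1: XOR ciphertext with key:
  Ciphertext: 11000011
  Key:        11010101
  XOR:        00010110
Step 2: Plaintext = 00010110 = 22 in decimal.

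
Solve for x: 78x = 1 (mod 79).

Step 1: We need x such that 78 * x = 1 (mod 79).
Step 2: Using the extended Euclidean algorithm or trial:
  78 * 78 = 6084 = 77 * 79 + 1.
Step 3: Since 6084 mod 79 = 1, the inverse is x = 78.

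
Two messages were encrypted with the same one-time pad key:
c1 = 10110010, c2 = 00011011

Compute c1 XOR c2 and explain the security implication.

Step 1: c1 XOR c2 = (m1 XOR k) XOR (m2 XOR k).
Step 2: By XOR associativity/commutativity: = m1 XOR m2 XOR k XOR k = m1 XOR m2.
Step 3: 10110010 XOR 00011011 = 10101001 = 169.
Step 4: The key cancels out! An attacker learns m1 XOR m2 = 169, revealing the relationship between plaintexts.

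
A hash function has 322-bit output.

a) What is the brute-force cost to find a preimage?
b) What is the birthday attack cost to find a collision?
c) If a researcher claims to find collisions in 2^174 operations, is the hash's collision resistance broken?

Step 1: Preimage resistance requires brute-force of 2^322 operations.
Step 2: Collision resistance (birthday bound) = 2^(322/2) = 2^161.
Step 3: The claimed attack costs 2^174 operations.
Step 4: Since 2^174 >= 2^161, the claimed attack is no faster than the generic birthday attack, so this does not break collision resistance.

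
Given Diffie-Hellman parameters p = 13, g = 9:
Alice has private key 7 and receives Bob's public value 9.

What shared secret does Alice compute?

Step 1: s = B^a mod p = 9^7 mod 13.
  9^1 mod 13 = 9
  9^2 mod 13 = (9 * 9) mod 13 = 3
  9^3 mod 13 = (3 * 9) mod 13 = 1
  9^4 mod 13 = (1 * 9) mod 13 = 9
  9^5 mod 13 = (9 * 9) mod 13 = 3
  9^6 mod 13 = (3 * 9) mod 13 = 1
  9^7 mod 13 = (1 * 9) mod 13 = 9
Result: shared secret = 9.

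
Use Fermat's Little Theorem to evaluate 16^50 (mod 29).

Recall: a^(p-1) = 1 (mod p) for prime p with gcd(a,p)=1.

Step 1: Since 29 is prime, by Fermat's Little Theorem: 16^28 = 1 (mod 29).
Step 2: Reduce exponent: 50 mod 28 = 22.
Step 3: So 16^50 = 16^22 (mod 29).
Step 4: 16^22 mod 29 = 16.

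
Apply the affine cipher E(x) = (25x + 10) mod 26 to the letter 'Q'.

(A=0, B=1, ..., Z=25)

Step 1: Convert 'Q' to number: x = 16.
Step 2: E(16) = (25 * 16 + 10) mod 26 = 410 mod 26 = 20.
Step 3: Convert 20 back to letter: U.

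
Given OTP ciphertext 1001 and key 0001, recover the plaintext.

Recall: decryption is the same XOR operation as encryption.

Step 1: XOR ciphertext with key:
  Ciphertext: 1001
  Key:        0001
  XOR:        1000
Step 2: Plaintext = 1000 = 8 in decimal.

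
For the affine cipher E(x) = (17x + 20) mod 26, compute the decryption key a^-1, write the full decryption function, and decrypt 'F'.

Step 1: Find a^-1, the modular inverse of 17 mod 26.
Step 2: We need 17 * a^-1 = 1 (mod 26).
Step 3: 17 * 23 = 391 = 15 * 26 + 1, so a^-1 = 23.
Step 4: D(y) = 23(y - 20) mod 26.
Step 5: Apply to 'F' (y = 5): D(5) = 23 * (5 - 20) mod 26 = 23 * -15 mod 26 = 19 -> 'T'.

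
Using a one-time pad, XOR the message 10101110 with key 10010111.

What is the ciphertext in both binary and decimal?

Step 1: Write out the XOR operation bit by bit:
  Message: 10101110
  Key:     10010111
  XOR:     00111001
Step 2: Convert to decimal: 00111001 = 57.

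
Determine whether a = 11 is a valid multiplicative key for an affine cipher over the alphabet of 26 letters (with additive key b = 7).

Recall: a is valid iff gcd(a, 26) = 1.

Step 1: Compute gcd(11, 26).
Step 2: gcd(11, 26) = 1.
Since gcd = 1, 11 is coprime with 26, so it is a valid key.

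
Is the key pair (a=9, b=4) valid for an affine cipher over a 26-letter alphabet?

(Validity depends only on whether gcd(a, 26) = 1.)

Step 1: Compute gcd(9, 26).
Step 2: gcd(9, 26) = 1.
Since gcd = 1, 9 is coprime with 26, so it is a valid key.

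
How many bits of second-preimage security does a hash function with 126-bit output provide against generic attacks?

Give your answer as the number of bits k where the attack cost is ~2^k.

Step 1: The hash has a 126-bit output.
Step 2: Second-preimage resistance means: given a specific input x, it should be infeasible to find a different y with h(y) = h(x).
With a 126-bit output, a generic search for a second preimage costs about 2^126 evaluations (each trial matches the fixed target with probability 2^-126).
Step 3: Security level = 126 bits.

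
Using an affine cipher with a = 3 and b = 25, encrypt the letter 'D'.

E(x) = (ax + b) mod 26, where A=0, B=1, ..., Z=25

Step 1: Convert 'D' to number: x = 3.
Step 2: E(3) = (3 * 3 + 25) mod 26 = 34 mod 26 = 8.
Step 3: Convert 8 back to letter: I.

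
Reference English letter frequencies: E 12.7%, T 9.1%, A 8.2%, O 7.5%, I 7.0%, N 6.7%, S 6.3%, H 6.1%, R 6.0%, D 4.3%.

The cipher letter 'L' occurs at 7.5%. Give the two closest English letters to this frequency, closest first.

Step 1: Observed frequency of 'L' is 7.5%.
Step 2: Compute distances to each reference frequency and sort:
  O (7.5%): difference = 0.0% <-- BEST
  I (7.0%): difference = 0.5% <-- RUNNER-UP
  A (8.2%): difference = 0.7%
  N (6.7%): difference = 0.8%
  S (6.3%): difference = 1.2%
Step 3: Most likely is 'O' (7.5%, diff 0.0%); second most likely is 'I' (7.0%, diff 0.5%).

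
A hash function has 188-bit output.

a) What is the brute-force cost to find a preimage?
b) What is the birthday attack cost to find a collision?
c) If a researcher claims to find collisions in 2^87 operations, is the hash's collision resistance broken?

Step 1: Preimage resistance requires brute-force of 2^188 operations.
Step 2: Collision resistance (birthday bound) = 2^(188/2) = 2^94.
Step 3: The claimed attack costs 2^87 operations.
Step 4: Since 2^87 < 2^94, the claimed attack beats the generic birthday bound, so collision resistance is broken.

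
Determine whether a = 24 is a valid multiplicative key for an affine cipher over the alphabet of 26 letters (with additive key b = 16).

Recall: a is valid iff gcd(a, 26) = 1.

Step 1: Compute gcd(24, 26).
Step 2: gcd(24, 26) = 2.
Since gcd = 2 != 1, 24 shares a common factor with 26, so it cannot be used.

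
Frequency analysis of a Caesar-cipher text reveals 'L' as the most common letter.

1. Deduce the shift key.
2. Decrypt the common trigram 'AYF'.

Step 1: In English, 'E' is the most frequent letter (12.7%).
Step 2: The most frequent ciphertext letter is 'L' (position 11).
Step 3: Shift = (11 - 4) mod 26 = 7.
Step 4: Decrypt 'AYF' by shifting back 7:
  A -> T
  Y -> R
  F -> Y
Step 5: 'AYF' decrypts to 'TRY'.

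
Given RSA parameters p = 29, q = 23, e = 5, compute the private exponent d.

Step 1: n = 29 * 23 = 667.
Step 2: phi(n) = 28 * 22 = 616.
Step 3: Find d such that 5 * d = 1 (mod 616).
Step 4: d = 5^(-1) mod 616 = 493.
Verification: 5 * 493 = 2465 = 4 * 616 + 1.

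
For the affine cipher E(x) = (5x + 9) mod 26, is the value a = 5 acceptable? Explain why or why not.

Step 1: Compute gcd(5, 26).
Step 2: gcd(5, 26) = 1.
Since gcd = 1, 5 is coprime with 26, so it is a valid key.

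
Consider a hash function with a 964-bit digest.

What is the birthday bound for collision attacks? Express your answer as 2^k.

Step 1: The birthday paradox gives collision probability ~50% after sqrt(2^n) = 2^(n/2) hashes.
Step 2: For 964-bit output: 2^(964/2) = 2^482.
Step 3: Approximately 2^482 hash computations needed.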